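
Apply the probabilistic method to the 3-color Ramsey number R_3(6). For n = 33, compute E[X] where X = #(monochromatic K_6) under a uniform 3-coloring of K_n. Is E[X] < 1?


E[X] = C(33, 6) · 3^{1 − 15} = 1107568 · 3^{−14} = 1107568/4782969.
As a reduced fraction: E[X] = 1107568/4782969 ≈ 0.23156.
Is E[X] < 1? YES.
Since E[X] < 1, there exists a 3-coloring of K_{33} with no monochromatic K_6; hence R_3(6) > 33.

E[X] = 1107568/4782969 ≈ 0.23156; E[X] < 1, so R_3(6) > 33.


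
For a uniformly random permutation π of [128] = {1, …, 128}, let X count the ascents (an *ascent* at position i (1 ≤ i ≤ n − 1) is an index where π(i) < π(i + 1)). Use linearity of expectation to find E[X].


Write X = Σ X_I over i = 1, …, 127, with X_I the indicator of one ascent.
There are 127 indicators.
For each fixed i, the pair (π(i), π(i+1)) is a uniformly random ordered pair of distinct values from {1, …, 128}; by symmetry P[π(i) < π(i+1)] = 1/2.
By linearity: E[X] = 127 · (1/2) = (128 − 1) · (1/2) = 127/2 ≈ 63.500000.

E[X] = 127/2 = 63.500000.


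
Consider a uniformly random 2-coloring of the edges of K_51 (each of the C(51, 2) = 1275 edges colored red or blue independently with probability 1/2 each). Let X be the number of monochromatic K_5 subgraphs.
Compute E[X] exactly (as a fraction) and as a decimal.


Let X = Σ_S X_S over the C(51, 5) = 2349060 subsets S of size 5, where X_S = 1 if the K_5 on S is monochromatic.
For a fixed S, the K_5 on S has C(5, 2) = 10 edges. P[all 10 edges red] = (1/2)^10, and likewise for blue, so P[monochromatic] = 2·(1/2)^10 = 2^{1 − 10} = 1/512.
By linearity: E[X] = C(51, 5) · 2^{1 − 10} = 2349060 · 1/512 = 587265/128.
Numerically: E[X] ≈ 4588.008.

E[X] = C(51,5)·2^(1−C(5,2)) = 587265/128 ≈ 4588.008.


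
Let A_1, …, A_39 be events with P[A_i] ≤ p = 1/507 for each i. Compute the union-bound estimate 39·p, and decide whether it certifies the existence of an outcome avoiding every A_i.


Union bound: P[∪_{i=1}^{39} A_i] ≤ Σ_i P[A_i] ≤ 39·p = 39·(1/507) = 1/13.
Numerically: 1/13 ≈ 0.0769.
Is 1/13 < 1? YES.
Since P[∪ A_i] ≤ 1/13 < 1, the complement has P[∩ A_i^c] ≥ 1 − 1/13 = 12/13 > 0, so some outcome avoids every A_i.

39·p = 1/13 ≈ 0.0769; existence CERTIFIED by the union bound.


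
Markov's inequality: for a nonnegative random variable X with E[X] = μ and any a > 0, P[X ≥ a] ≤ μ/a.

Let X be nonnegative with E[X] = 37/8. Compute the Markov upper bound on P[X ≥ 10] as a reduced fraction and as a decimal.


μ = E[X] = 37/8, a = 10.
Markov: P[X ≥ 10] ≤ μ/a = (37/8)/10 = 37/80.
Numerically: ≈ 0.463.
(Since a = 10 > μ = 4.625, the bound 37/80 is < 1 and informative.)

P[X ≥ 10] ≤ 37/80 ≈ 0.463.


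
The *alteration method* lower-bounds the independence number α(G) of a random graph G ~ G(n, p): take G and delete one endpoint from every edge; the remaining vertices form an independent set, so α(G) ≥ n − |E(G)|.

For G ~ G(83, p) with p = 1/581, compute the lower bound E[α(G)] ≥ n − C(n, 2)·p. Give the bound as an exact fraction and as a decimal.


E[|E(G)|] = C(83, 2)·p = 3403 · (1/581) = 41/7.
E[α(G)] ≥ n − E[|E(G)|] = 83 − 41/7 = 540/7.
Numerically: ≈ 77.1429.
(This is only a lower bound; the true E[α(G)] may be larger.)

E[α(G)] ≥ 540/7 ≈ 77.1429.


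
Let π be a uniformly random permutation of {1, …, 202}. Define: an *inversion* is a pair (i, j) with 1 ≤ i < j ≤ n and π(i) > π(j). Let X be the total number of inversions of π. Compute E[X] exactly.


Write X = Σ X_I over the C(202, 2) = 20301 pairs i < j, with X_I the indicator of one inversion.
There are 20301 indicators.
For each fixed pair i < j, the values π(i) and π(j) are two distinct elements of {1, …, 202} in uniformly random order; by symmetry P[π(i) > π(j)] = 1/2.
By linearity: E[X] = 20301 · (1/2) = C(202, 2) · (1/2) = 20301/2 = 20301/2 ≈ 10150.500.

E[X] = 20301/2 = 10150.500.


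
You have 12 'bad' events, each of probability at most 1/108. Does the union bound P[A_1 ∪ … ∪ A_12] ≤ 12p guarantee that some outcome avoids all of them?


Union bound: P[∪_{i=1}^{12} A_i] ≤ Σ_i P[A_i] ≤ 12·p = 12·(1/108) = 1/9.
Numerically: 1/9 ≈ 0.11111.
Is 1/9 < 1? YES.
Since P[∪ A_i] ≤ 1/9 < 1, the complement has P[∩ A_i^c] ≥ 1 − 1/9 = 8/9 > 0, so some outcome avoids every A_i.

12·p = 1/9 ≈ 0.11111; existence CERTIFIED by the union bound.


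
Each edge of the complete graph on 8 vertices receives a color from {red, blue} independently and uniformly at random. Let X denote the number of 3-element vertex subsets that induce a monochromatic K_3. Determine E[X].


Let X = Σ_S X_S over the C(8, 3) = 56 subsets S of size 3, where X_S = 1 if the K_3 on S is monochromatic.
For a fixed S, the K_3 on S has C(3, 2) = 3 edges. P[all 3 edges red] = (1/2)^3, and likewise for blue, so P[monochromatic] = 2·(1/2)^3 = 2^{1 − 3} = 1/4.
By linearity: E[X] = C(8, 3) · 2^{1 − 3} = 56 · 1/4 = 14.
Numerically: E[X] ≈ 14.000.

E[X] = C(8,3)·2^(1−C(3,2)) = 14 ≈ 14.000.


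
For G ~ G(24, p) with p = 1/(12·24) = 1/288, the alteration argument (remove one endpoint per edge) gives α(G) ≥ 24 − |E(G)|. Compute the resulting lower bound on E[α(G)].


E[|E(G)|] = C(24, 2)·p = 276 · (1/288) = 23/24.
E[α(G)] ≥ n − E[|E(G)|] = 24 − 23/24 = 553/24.
Numerically: ≈ 23.041667.
(This is only a lower bound; the true E[α(G)] may be larger.)

E[α(G)] ≥ 553/24 ≈ 23.041667.


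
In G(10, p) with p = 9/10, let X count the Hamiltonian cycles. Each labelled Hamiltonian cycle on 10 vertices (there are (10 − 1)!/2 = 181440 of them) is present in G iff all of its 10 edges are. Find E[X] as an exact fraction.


K_10 has (10 − 1)!/2 = 181440 labelled Hamiltonian cycles.
For each such Hamiltonian cycle H, let X_H = 1 if all 10 edges of H are present in G. Then P[X_H = 1] = p^{10} = (9/10)^{10} = 3486784401/10000000000.
By linearity of expectation: E[X] = Σ_H E[X_H] = 181440 · p^{10} = 181440 · 3486784401/10000000000 = 1977006755367/31250000.
Numerically: E[X] ≈ 6.326e+04.

E[X] = 181440 · (9/10)^{10} = 1977006755367/31250000 ≈ 6.326e+04.


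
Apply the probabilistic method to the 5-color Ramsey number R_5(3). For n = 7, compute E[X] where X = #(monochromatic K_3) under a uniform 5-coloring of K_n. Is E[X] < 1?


E[X] = C(7, 3) · 5^{1 − 3} = 35 · 5^{−2} = 35/25.
As a reduced fraction: E[X] = 7/5 ≈ 1.400000.
Is E[X] < 1? NO.
Since E[X] ≥ 1, the first-moment bound is inconclusive at n = 7; it does NOT by itself certify R_5(3) > 7.

E[X] = 7/5 ≈ 1.400000; E[X] ≥ 1; first-moment method inconclusive here.


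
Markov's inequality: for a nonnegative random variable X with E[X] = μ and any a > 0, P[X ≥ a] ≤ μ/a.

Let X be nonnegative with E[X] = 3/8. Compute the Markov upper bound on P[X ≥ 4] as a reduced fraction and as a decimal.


μ = E[X] = 3/8, a = 4.
Markov: P[X ≥ 4] ≤ μ/a = (3/8)/4 = 3/32.
Numerically: ≈ 0.094.
(Since a = 4 > μ = 0.375, the bound 3/32 is < 1 and informative.)

P[X ≥ 4] ≤ 3/32 ≈ 0.094.


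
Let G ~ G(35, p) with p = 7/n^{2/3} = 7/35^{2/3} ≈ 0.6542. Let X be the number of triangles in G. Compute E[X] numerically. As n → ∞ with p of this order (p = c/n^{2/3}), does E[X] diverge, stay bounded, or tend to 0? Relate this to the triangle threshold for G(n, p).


Number of potential triangles: C(35, 3) = 6545.
Each occurs with probability p³ ≈ (0.6542)³ ≈ 2.800000e-01.
By linearity: E[X] = C(35, 3)·p³ ≈ 6545 · 2.800000e-01 ≈ 1832.6000.
Since α = 2/3 < 1, p = c/n^{2/3} ≫ 1/n is above the triangle threshold p ~ 1/n. Asymptotically E[X] ~ (c³/6)·n^{3(1−α)} = (7³/6)·n^{1} → ∞; triangles are abundant w.h.p.

E[X] ≈ 1832.6000; in regime p = Θ(1/n^{2/3}) E[X] diverges (above the triangle threshold p ~ 1/n).


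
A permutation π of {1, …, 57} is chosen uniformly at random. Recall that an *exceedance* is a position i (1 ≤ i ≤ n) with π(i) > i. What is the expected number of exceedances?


Write X = Σ_{i=1}^{57} X_i, where X_i = 1_{π(i) > i}.
For each fixed i, π(i) is uniform over {1, …, 57} (marginal of a uniform permutation), so P[π(i) > i] = (n − i)/n. Summing: Σ_{i=1}^{57} (n − i)/n = (0 + 1 + … + 56)/57 = 57(57 − 1)/(2·57) = (57 − 1)/2.
Hence E[X] = Σ_{i=1}^{57} (57 − i)/57 = 28 ≈ 28.0000.

E[X] = 28 = 28.0000.


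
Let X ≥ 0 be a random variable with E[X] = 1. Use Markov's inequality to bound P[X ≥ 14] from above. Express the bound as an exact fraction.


μ = E[X] = 1, a = 14.
Markov: P[X ≥ 14] ≤ μ/a = (1)/14 = 1/14.
Numerically: ≈ 0.0714.
(Since a = 14 > μ = 1.0000, the bound 1/14 is < 1 and informative.)

P[X ≥ 14] ≤ 1/14 ≈ 0.0714.


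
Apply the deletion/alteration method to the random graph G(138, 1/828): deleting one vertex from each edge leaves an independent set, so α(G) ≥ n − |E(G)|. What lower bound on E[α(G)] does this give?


E[|E(G)|] = C(138, 2)·p = 9453 · (1/828) = 137/12.
E[α(G)] ≥ n − E[|E(G)|] = 138 − 137/12 = 1519/12.
Numerically: ≈ 126.583.
(This is only a lower bound; the true E[α(G)] may be larger.)

E[α(G)] ≥ 1519/12 ≈ 126.583.


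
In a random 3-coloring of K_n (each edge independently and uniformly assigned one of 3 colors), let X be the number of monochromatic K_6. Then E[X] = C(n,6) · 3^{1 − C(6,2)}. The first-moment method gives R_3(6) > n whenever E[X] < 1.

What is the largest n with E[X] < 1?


We need C(n, 6) · 3^{1 − 15} < 1, i.e. C(n, 6) < 3^{15 − 1} = 4782969.
Check values of n near the boundary:
  n = 35: C(35, 6) = 1623160; 1623160 < 4782969? YES
  n = 36: C(36, 6) = 1947792; 1947792 < 4782969? YES
  n = 37: C(37, 6) = 2324784; 2324784 < 4782969? YES
  n = 38: C(38, 6) = 2760681; 2760681 < 4782969? YES
  n = 39: C(39, 6) = 3262623; 3262623 < 4782969? YES
  n = 40: C(40, 6) = 3838380; 3838380 < 4782969? YES
  n = 41: C(41, 6) = 4496388; 4496388 < 4782969? YES
  n = 42: C(42, 6) = 5245786; 5245786 < 4782969? NO
  n = 43: C(43, 6) = 6096454; 6096454 < 4782969? NO
The largest n with C(n, 6) < 4782969 is n = 41 (where E[X] = 1498796/1594323 ≈ 0.940). Hence R_3(6) > 41, i.e. R_3(6) ≥ 42.

Largest n = 41; hence R_3(6) > 41.


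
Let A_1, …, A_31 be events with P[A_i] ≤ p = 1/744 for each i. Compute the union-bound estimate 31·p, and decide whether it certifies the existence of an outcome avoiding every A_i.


Union bound: P[∪_{i=1}^{31} A_i] ≤ Σ_i P[A_i] ≤ 31·p = 31·(1/744) = 1/24.
Numerically: 1/24 ≈ 0.041667.
Is 1/24 < 1? YES.
Since P[∪ A_i] ≤ 1/24 < 1, the complement has P[∩ A_i^c] ≥ 1 − 1/24 = 23/24 > 0, so some outcome avoids every A_i.

31·p = 1/24 ≈ 0.041667; existence CERTIFIED by the union bound.


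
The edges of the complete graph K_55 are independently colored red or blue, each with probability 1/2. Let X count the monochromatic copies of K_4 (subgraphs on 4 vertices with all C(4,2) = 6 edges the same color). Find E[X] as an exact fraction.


Let X = Σ_S X_S over the C(55, 4) = 341055 subsets S of size 4, where X_S = 1 if the K_4 on S is monochromatic.
For a fixed S, the K_4 on S has C(4, 2) = 6 edges. P[all 6 edges red] = (1/2)^6, and likewise for blue, so P[monochromatic] = 2·(1/2)^6 = 2^{1 − 6} = 1/32.
By linearity: E[X] = C(55, 4) · 2^{1 − 6} = 341055 · 1/32 = 341055/32.
Numerically: E[X] ≈ 10657.968750.

E[X] = C(55,4)·2^(1−C(4,2)) = 341055/32 ≈ 10657.968750.


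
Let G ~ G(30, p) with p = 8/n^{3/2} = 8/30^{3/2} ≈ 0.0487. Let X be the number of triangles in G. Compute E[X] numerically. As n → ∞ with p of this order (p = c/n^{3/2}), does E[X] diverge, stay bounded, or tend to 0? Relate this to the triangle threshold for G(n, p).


Number of potential triangles: C(30, 3) = 4060.
Each occurs with probability p³ ≈ (0.0487)³ ≈ 1.15405e-04.
By linearity: E[X] = C(30, 3)·p³ ≈ 4060 · 1.15405e-04 ≈ 0.469.
Since α = 3/2 > 1, p = c/n^{3/2} = o(1/n) is below the triangle threshold p ~ 1/n. Asymptotically E[X] ~ (c³/6)·n^{3(1−α)} = (8³/6)·n^{-1.5} → 0, so by Markov's inequality G has no triangles w.h.p.

E[X] ≈ 0.469; in regime p = Θ(1/n^{3/2}) E[X] tends to 0 (below the triangle threshold p ~ 1/n).


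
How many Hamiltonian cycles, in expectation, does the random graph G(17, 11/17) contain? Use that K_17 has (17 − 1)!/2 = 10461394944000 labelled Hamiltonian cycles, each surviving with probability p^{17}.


K_17 has (17 − 1)!/2 = 10461394944000 labelled Hamiltonian cycles.
For each such Hamiltonian cycle H, let X_H = 1 if all 17 edges of H are present in G. Then P[X_H = 1] = p^{17} = (11/17)^{17} = 505447028499293771/827240261886336764177.
Summing the indicators: E[X] = Σ_H E[X_H] = 10461394944000 · p^{17} = 10461394944000 · 505447028499293771/827240261886336764177 = 5287680988402335763510093824000/827240261886336764177.
Numerically: E[X] ≈ 6.392e+09.

E[X] = 10461394944000 · (11/17)^{17} = 5287680988402335763510093824000/827240261886336764177 ≈ 6.392e+09.


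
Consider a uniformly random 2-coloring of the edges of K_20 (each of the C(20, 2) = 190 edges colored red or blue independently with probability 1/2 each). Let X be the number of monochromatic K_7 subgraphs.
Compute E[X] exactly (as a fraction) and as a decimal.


Let X = Σ_S X_S over the C(20, 7) = 77520 subsets S of size 7, where X_S = 1 if the K_7 on S is monochromatic.
For a fixed S, the K_7 on S has C(7, 2) = 21 edges. P[all 21 edges red] = (1/2)^21, and likewise for blue, so P[monochromatic] = 2·(1/2)^21 = 2^{1 − 21} = 1/1048576.
By linearity: E[X] = C(20, 7) · 2^{1 − 21} = 77520 · 1/1048576 = 4845/65536.
Numerically: E[X] ≈ 0.0739.

E[X] = C(20,7)·2^(1−C(7,2)) = 4845/65536 ≈ 0.0739.


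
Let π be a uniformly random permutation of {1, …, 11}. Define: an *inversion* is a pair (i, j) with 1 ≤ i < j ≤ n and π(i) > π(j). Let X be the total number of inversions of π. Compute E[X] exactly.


Write X = Σ X_I over the C(11, 2) = 55 pairs i < j, with X_I the indicator of one inversion.
There are 55 indicators.
For each fixed pair i < j, the values π(i) and π(j) are two distinct elements of {1, …, 11} in uniformly random order; by symmetry P[π(i) > π(j)] = 1/2.
By linearity: E[X] = 55 · (1/2) = C(11, 2) · (1/2) = 55/2 = 55/2 ≈ 27.5000.

E[X] = 55/2 = 27.5000.


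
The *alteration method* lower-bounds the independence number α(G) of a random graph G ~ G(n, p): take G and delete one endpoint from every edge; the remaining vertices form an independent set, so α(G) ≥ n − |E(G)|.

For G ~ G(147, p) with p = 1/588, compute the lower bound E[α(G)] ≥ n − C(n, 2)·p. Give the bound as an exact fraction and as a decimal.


E[|E(G)|] = C(147, 2)·p = 10731 · (1/588) = 73/4.
E[α(G)] ≥ n − E[|E(G)|] = 147 − 73/4 = 515/4.
Numerically: ≈ 128.7500.
(This is only a lower bound; the true E[α(G)] may be larger.)

E[α(G)] ≥ 515/4 ≈ 128.7500.


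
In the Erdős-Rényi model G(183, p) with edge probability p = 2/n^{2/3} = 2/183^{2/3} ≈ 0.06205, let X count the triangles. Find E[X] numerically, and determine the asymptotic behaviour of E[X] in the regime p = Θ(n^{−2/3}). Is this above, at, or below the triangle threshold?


Number of potential triangles: C(183, 3) = 1004731.
Each occurs with probability p³ ≈ (0.06205)³ ≈ 2.388844e-04.
By linearity: E[X] = C(183, 3)·p³ ≈ 1004731 · 2.388844e-04 ≈ 240.0146.
Since α = 2/3 < 1, p = c/n^{2/3} ≫ 1/n is above the triangle threshold p ~ 1/n. Asymptotically E[X] ~ (c³/6)·n^{3(1−α)} = (2³/6)·n^{1} → ∞; triangles are abundant w.h.p.

E[X] ≈ 240.0146; in regime p = Θ(1/n^{2/3}) E[X] diverges (above the triangle threshold p ~ 1/n).


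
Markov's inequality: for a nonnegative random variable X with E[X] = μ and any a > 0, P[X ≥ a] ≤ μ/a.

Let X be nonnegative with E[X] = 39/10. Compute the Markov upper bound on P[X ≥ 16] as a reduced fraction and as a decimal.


μ = E[X] = 39/10, a = 16.
Markov: P[X ≥ 16] ≤ μ/a = (39/10)/16 = 39/160.
Numerically: ≈ 0.244.
(Since a = 16 > μ = 3.900, the bound 39/160 is < 1 and informative.)

P[X ≥ 16] ≤ 39/160 ≈ 0.244.


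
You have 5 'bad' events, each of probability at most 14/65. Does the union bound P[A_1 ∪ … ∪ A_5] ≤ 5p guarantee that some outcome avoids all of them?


Union bound: P[∪_{i=1}^{5} A_i] ≤ Σ_i P[A_i] ≤ 5·p = 5·(14/65) = 14/13.
Numerically: 14/13 ≈ 1.07692.
Is 14/13 < 1? NO.
Since the bound 14/13 is ≥ 1, the union bound is uninformative here; it does NOT by itself certify existence.

5·p = 14/13 ≈ 1.07692; existence NOT certified by the union bound.


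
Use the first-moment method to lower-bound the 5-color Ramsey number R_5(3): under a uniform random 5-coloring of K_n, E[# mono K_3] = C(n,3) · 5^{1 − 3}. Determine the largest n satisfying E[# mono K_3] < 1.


We need C(n, 3) · 5^{1 − 3} < 1, i.e. C(n, 3) < 5^{3 − 1} = 25.
Check values of n near the boundary:
  n = 3: C(3, 3) = 1; 1 < 25? YES
  n = 4: C(4, 3) = 4; 4 < 25? YES
  n = 5: C(5, 3) = 10; 10 < 25? YES
  n = 6: C(6, 3) = 20; 20 < 25? YES
  n = 7: C(7, 3) = 35; 35 < 25? NO
  n = 8: C(8, 3) = 56; 56 < 25? NO
The largest n with C(n, 3) < 25 is n = 6 (where E[X] = 4/5 ≈ 0.800). Hence R_5(3) > 6, i.e. R_5(3) ≥ 7.

Largest n = 6; hence R_5(3) > 6.


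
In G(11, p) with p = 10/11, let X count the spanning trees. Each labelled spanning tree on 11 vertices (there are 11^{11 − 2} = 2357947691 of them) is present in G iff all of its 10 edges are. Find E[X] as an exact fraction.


K_11 has 11^{11 − 2} = 2357947691 labelled spanning trees.
For each such spanning tree H, let X_H = 1 if all 10 edges of H are present in G. Then P[X_H = 1] = p^{10} = (10/11)^{10} = 10000000000/25937424601.
Summing the indicators: E[X] = Σ_H E[X_H] = 2357947691 · p^{10} = 2357947691 · 10000000000/25937424601 = 10000000000/11.
Numerically: E[X] ≈ 9.09091e+08.

E[X] = 2357947691 · (10/11)^{10} = 10000000000/11 ≈ 9.09091e+08.


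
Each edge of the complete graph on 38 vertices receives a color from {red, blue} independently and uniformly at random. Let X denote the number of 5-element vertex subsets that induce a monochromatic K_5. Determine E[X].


Let X = Σ_S X_S over the C(38, 5) = 501942 subsets S of size 5, where X_S = 1 if the K_5 on S is monochromatic.
For a fixed S, the K_5 on S has C(5, 2) = 10 edges. P[all 10 edges red] = (1/2)^10, and likewise for blue, so P[monochromatic] = 2·(1/2)^10 = 2^{1 − 10} = 1/512.
Summing: E[X] = C(38, 5) · 2^{1 − 10} = 501942 · 1/512 = 250971/256.
Numerically: E[X] ≈ 980.355469.

E[X] = C(38,5)·2^(1−C(5,2)) = 250971/256 ≈ 980.355469.


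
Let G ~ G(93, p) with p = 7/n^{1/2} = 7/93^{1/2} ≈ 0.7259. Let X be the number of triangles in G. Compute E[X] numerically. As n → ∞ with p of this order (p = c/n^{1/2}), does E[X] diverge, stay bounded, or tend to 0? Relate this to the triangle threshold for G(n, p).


Number of potential triangles: C(93, 3) = 129766.
Each occurs with probability p³ ≈ (0.7259)³ ≈ 3.824456e-01.
By linearity: E[X] = C(93, 3)·p³ ≈ 129766 · 3.824456e-01 ≈ 49628.4390.
Since α = 1/2 < 1, p = c/n^{1/2} ≫ 1/n is above the triangle threshold p ~ 1/n. Asymptotically E[X] ~ (c³/6)·n^{3(1−α)} = (7³/6)·n^{1.5} → ∞; triangles are abundant w.h.p.

E[X] ≈ 49628.4390; in regime p = Θ(1/n^{1/2}) E[X] diverges (above the triangle threshold p ~ 1/n).


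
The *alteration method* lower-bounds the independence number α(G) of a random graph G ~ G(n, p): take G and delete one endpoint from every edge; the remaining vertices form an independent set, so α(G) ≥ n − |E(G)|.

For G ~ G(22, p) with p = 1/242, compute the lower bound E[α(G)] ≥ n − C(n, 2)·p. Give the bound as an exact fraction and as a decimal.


E[|E(G)|] = C(22, 2)·p = 231 · (1/242) = 21/22.
E[α(G)] ≥ n − E[|E(G)|] = 22 − 21/22 = 463/22.
Numerically: ≈ 21.04545.
(This is only a lower bound; the true E[α(G)] may be larger.)

E[α(G)] ≥ 463/22 ≈ 21.04545.


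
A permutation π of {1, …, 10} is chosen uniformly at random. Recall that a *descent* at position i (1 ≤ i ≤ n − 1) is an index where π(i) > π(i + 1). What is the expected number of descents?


Write X = Σ X_I over i = 1, …, 9, with X_I the indicator of one descent.
There are 9 indicators.
For each fixed i, the pair (π(i), π(i+1)) is a uniformly random ordered pair of distinct values from {1, …, 10}; by symmetry P[π(i) > π(i+1)] = 1/2.
By linearity: E[X] = 9 · (1/2) = (10 − 1) · (1/2) = 9/2 ≈ 4.500000.

E[X] = 9/2 = 4.500000.


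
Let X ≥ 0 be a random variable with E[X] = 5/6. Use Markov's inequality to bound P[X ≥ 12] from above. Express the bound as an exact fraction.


μ = E[X] = 5/6, a = 12.
Markov: P[X ≥ 12] ≤ μ/a = (5/6)/12 = 5/72.
Numerically: ≈ 0.06944.
(Since a = 12 > μ = 0.83333, the bound 5/72 is < 1 and informative.)

P[X ≥ 12] ≤ 5/72 ≈ 0.06944.


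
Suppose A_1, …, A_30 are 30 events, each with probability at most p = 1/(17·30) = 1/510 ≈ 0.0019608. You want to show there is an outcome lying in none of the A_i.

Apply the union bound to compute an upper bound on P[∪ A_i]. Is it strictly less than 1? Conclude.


Union bound: P[∪_{i=1}^{30} A_i] ≤ Σ_i P[A_i] ≤ 30·p = 30·(1/510) = 1/17.
Numerically: 1/17 ≈ 0.0588235.
Is 1/17 < 1? YES.
Since P[∪ A_i] ≤ 1/17 < 1, the complement has P[∩ A_i^c] ≥ 1 − 1/17 = 16/17 > 0, so some outcome avoids every A_i.

30·p = 1/17 ≈ 0.0588235; existence CERTIFIED by the union bound.


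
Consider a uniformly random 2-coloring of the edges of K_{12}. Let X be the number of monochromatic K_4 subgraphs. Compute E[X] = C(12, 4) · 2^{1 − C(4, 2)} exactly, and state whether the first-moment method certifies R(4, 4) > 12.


E[X] = C(12, 4) · 2^{1 − 6} = 495 · 2^{−5} = 495/32.
As a reduced fraction: E[X] = 495/32 ≈ 15.468750.
Is E[X] < 1? NO.
Since E[X] ≥ 1, the first-moment bound is inconclusive at n = 12; it does NOT by itself certify R(4, 4) > 12.

E[X] = 495/32 ≈ 15.468750; E[X] ≥ 1; first-moment method inconclusive here.


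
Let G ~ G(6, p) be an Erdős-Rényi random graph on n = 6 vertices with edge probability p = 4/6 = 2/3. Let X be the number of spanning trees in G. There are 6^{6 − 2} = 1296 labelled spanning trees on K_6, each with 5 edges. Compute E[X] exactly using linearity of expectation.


K_6 has 6^{6 − 2} = 1296 labelled spanning trees.
For each such spanning tree H, let X_H = 1 if all 5 edges of H are present in G. Then P[X_H = 1] = p^{5} = (2/3)^{5} = 32/243.
By linearity of expectation: E[X] = Σ_H E[X_H] = 1296 · p^{5} = 1296 · 32/243 = 512/3.
Numerically: E[X] ≈ 170.67.

E[X] = 1296 · (2/3)^{5} = 512/3 ≈ 170.67.


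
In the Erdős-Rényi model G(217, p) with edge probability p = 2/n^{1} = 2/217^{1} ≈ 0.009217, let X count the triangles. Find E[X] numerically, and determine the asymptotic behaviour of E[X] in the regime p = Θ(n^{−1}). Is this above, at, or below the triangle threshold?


Number of potential triangles: C(217, 3) = 1679580.
Each occurs with probability p³ ≈ (0.009217)³ ≈ 7.829081e-07.
By linearity: E[X] = C(217, 3)·p³ ≈ 1679580 · 7.829081e-07 ≈ 1.3150.
Here α = 1, so p = 2/n is exactly at the triangle threshold p ~ 1/n. Asymptotically E[X] → c³/6 = 2³/6 = 4/3 ≈ 1.3333, a bounded constant. In this regime the triangle count is asymptotically Poisson(c³/6).

E[X] ≈ 1.3150; in regime p = Θ(1/n^{1}) E[X] stays bounded (at the triangle threshold p ~ 1/n).


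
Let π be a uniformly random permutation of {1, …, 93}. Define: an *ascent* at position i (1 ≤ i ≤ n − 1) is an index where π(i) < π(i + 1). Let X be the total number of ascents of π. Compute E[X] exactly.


Write X = Σ X_I over i = 1, …, 92, with X_I the indicator of one ascent.
There are 92 indicators.
For each fixed i, the pair (π(i), π(i+1)) is a uniformly random ordered pair of distinct values from {1, …, 93}; by symmetry P[π(i) < π(i+1)] = 1/2.
By linearity: E[X] = 92 · (1/2) = (93 − 1) · (1/2) = 46 ≈ 46.0000.

E[X] = 46 = 46.0000.


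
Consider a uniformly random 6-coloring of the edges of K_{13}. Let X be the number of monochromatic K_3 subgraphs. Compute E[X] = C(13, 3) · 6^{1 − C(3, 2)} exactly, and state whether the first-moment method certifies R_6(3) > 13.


E[X] = C(13, 3) · 6^{1 − 3} = 286 · 6^{−2} = 286/36.
As a reduced fraction: E[X] = 143/18 ≈ 7.9444444.
Is E[X] < 1? NO.
Since E[X] ≥ 1, the first-moment bound is inconclusive at n = 13; it does NOT by itself certify R_6(3) > 13.

E[X] = 143/18 ≈ 7.9444444; E[X] ≥ 1; first-moment method inconclusive here.


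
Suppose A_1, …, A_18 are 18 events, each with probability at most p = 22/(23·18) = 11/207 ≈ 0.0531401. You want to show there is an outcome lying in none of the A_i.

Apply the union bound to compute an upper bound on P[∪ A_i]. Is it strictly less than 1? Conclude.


Union bound: P[∪_{i=1}^{18} A_i] ≤ Σ_i P[A_i] ≤ 18·p = 18·(11/207) = 22/23.
Numerically: 22/23 ≈ 0.9565217.
Is 22/23 < 1? YES.
Since P[∪ A_i] ≤ 22/23 < 1, the complement has P[∩ A_i^c] ≥ 1 − 22/23 = 1/23 > 0, so some outcome avoids every A_i.

18·p = 22/23 ≈ 0.9565217; existence CERTIFIED by the union bound.


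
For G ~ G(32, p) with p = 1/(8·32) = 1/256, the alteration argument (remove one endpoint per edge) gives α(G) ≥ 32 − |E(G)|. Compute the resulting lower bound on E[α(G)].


E[|E(G)|] = C(32, 2)·p = 496 · (1/256) = 31/16.
E[α(G)] ≥ n − E[|E(G)|] = 32 − 31/16 = 481/16.
Numerically: ≈ 30.0625.
(This is only a lower bound; the true E[α(G)] may be larger.)

E[α(G)] ≥ 481/16 ≈ 30.0625.


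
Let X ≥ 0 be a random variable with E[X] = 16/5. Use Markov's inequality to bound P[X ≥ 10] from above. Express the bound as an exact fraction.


μ = E[X] = 16/5, a = 10.
Markov: P[X ≥ 10] ≤ μ/a = (16/5)/10 = 8/25.
Numerically: ≈ 0.3200.
(Since a = 10 > μ = 3.2000, the bound 8/25 is < 1 and informative.)

P[X ≥ 10] ≤ 8/25 ≈ 0.3200.


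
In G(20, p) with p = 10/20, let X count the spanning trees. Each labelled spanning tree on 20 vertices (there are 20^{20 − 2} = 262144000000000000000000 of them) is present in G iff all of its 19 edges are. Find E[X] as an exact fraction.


K_20 has 20^{20 − 2} = 262144000000000000000000 labelled spanning trees.
For each such spanning tree H, let X_H = 1 if all 19 edges of H are present in G. Then P[X_H = 1] = p^{19} = (1/2)^{19} = 1/524288.
By linearity of expectation: E[X] = Σ_H E[X_H] = 262144000000000000000000 · p^{19} = 262144000000000000000000 · 1/524288 = 500000000000000000.
Numerically: E[X] ≈ 5e+17.

E[X] = 262144000000000000000000 · (1/2)^{19} = 500000000000000000 ≈ 5e+17.


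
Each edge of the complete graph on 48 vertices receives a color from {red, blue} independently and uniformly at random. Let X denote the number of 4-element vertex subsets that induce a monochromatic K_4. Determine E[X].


Let X = Σ_S X_S over the C(48, 4) = 194580 subsets S of size 4, where X_S = 1 if the K_4 on S is monochromatic.
For a fixed S, the K_4 on S has C(4, 2) = 6 edges. P[all 6 edges red] = (1/2)^6, and likewise for blue, so P[monochromatic] = 2·(1/2)^6 = 2^{1 − 6} = 1/32.
By linearity: E[X] = C(48, 4) · 2^{1 − 6} = 194580 · 1/32 = 48645/8.
Numerically: E[X] ≈ 6080.62500.

E[X] = C(48,4)·2^(1−C(4,2)) = 48645/8 ≈ 6080.62500.


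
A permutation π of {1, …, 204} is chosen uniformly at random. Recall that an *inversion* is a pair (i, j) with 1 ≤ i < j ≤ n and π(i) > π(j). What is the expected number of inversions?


Write X = Σ X_I over the C(204, 2) = 20706 pairs i < j, with X_I the indicator of one inversion.
There are 20706 indicators.
For each fixed pair i < j, the values π(i) and π(j) are two distinct elements of {1, …, 204} in uniformly random order; by symmetry P[π(i) > π(j)] = 1/2.
By linearity: E[X] = 20706 · (1/2) = C(204, 2) · (1/2) = 20706/2 = 10353 ≈ 10353.000.

E[X] = 10353 = 10353.000.


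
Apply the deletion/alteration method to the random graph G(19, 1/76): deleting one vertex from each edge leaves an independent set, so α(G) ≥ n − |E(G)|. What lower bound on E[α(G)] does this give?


E[|E(G)|] = C(19, 2)·p = 171 · (1/76) = 9/4.
E[α(G)] ≥ n − E[|E(G)|] = 19 − 9/4 = 67/4.
Numerically: ≈ 16.750000.
(This is only a lower bound; the true E[α(G)] may be larger.)

E[α(G)] ≥ 67/4 ≈ 16.750000.


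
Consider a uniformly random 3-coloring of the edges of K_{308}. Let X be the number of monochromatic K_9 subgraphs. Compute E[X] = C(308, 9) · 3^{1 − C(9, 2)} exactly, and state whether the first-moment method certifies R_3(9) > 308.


E[X] = C(308, 9) · 3^{1 − 36} = 61088326838816200 · 3^{−35} = 61088326838816200/50031545098999707.
As a reduced fraction: E[X] = 61088326838816200/50031545098999707 ≈ 1.2209962.
Is E[X] < 1? NO.
Since E[X] ≥ 1, the first-moment bound is inconclusive at n = 308; it does NOT by itself certify R_3(9) > 308.

E[X] = 61088326838816200/50031545098999707 ≈ 1.2209962; E[X] ≥ 1; first-moment method inconclusive here.


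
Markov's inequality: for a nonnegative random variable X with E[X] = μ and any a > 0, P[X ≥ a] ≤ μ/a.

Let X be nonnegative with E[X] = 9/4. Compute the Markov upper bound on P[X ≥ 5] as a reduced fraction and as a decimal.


μ = E[X] = 9/4, a = 5.
Markov: P[X ≥ 5] ≤ μ/a = (9/4)/5 = 9/20.
Numerically: ≈ 0.450.
(Since a = 5 > μ = 2.250, the bound 9/20 is < 1 and informative.)

P[X ≥ 5] ≤ 9/20 ≈ 0.450.


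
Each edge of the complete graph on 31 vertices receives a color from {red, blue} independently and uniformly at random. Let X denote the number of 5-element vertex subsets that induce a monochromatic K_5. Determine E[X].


Let X = Σ_S X_S over the C(31, 5) = 169911 subsets S of size 5, where X_S = 1 if the K_5 on S is monochromatic.
For a fixed S, the K_5 on S has C(5, 2) = 10 edges. P[all 10 edges red] = (1/2)^10, and likewise for blue, so P[monochromatic] = 2·(1/2)^10 = 2^{1 − 10} = 1/512.
By linearity: E[X] = C(31, 5) · 2^{1 − 10} = 169911 · 1/512 = 169911/512.
Numerically: E[X] ≈ 331.857422.

E[X] = C(31,5)·2^(1−C(5,2)) = 169911/512 ≈ 331.857422.


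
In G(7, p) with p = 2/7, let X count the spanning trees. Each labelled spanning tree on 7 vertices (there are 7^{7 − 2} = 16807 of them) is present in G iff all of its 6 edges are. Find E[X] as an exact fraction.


K_7 has 7^{7 − 2} = 16807 labelled spanning trees.
For each such spanning tree H, let X_H = 1 if all 6 edges of H are present in G. Then P[X_H = 1] = p^{6} = (2/7)^{6} = 64/117649.
By linearity: E[X] = Σ_H E[X_H] = 16807 · p^{6} = 16807 · 64/117649 = 64/7.
Numerically: E[X] ≈ 9.143.

E[X] = 16807 · (2/7)^{6} = 64/7 ≈ 9.143.


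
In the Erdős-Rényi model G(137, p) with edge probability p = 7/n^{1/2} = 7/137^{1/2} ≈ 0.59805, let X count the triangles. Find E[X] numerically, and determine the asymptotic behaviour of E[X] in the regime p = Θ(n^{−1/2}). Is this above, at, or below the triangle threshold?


Number of potential triangles: C(137, 3) = 419220.
Each occurs with probability p³ ≈ (0.59805)³ ≈ 2.1390122e-01.
By linearity: E[X] = C(137, 3)·p³ ≈ 419220 · 2.1390122e-01 ≈ 89671.67104.
Since α = 1/2 < 1, p = c/n^{1/2} ≫ 1/n is above the triangle threshold p ~ 1/n. Asymptotically E[X] ~ (c³/6)·n^{3(1−α)} = (7³/6)·n^{1.5} → ∞; triangles are abundant w.h.p.

E[X] ≈ 89671.67104; in regime p = Θ(1/n^{1/2}) E[X] diverges (above the triangle threshold p ~ 1/n).


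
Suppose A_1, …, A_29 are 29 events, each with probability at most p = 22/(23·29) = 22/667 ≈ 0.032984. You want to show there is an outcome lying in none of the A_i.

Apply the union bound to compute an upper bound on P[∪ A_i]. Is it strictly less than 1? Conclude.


Union bound: P[∪_{i=1}^{29} A_i] ≤ Σ_i P[A_i] ≤ 29·p = 29·(22/667) = 22/23.
Numerically: 22/23 ≈ 0.956522.
Is 22/23 < 1? YES.
Since P[∪ A_i] ≤ 22/23 < 1, the complement has P[∩ A_i^c] ≥ 1 − 22/23 = 1/23 > 0, so some outcome avoids every A_i.

29·p = 22/23 ≈ 0.956522; existence CERTIFIED by the union bound.


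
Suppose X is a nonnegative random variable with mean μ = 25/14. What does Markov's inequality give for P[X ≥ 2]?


μ = E[X] = 25/14, a = 2.
Markov: P[X ≥ 2] ≤ μ/a = (25/14)/2 = 25/28.
Numerically: ≈ 0.892857.
(Since a = 2 > μ = 1.785714, the bound 25/28 is < 1 and informative.)

P[X ≥ 2] ≤ 25/28 ≈ 0.892857.


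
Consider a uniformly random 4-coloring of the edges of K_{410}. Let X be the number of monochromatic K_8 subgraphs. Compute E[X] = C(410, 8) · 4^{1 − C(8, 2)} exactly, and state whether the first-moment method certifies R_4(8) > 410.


E[X] = C(410, 8) · 4^{1 − 28} = 18488798173326195 · 4^{−27} = 18488798173326195/18014398509481984.
As a reduced fraction: E[X] = 18488798173326195/18014398509481984 ≈ 1.02633.
Is E[X] < 1? NO.
Since E[X] ≥ 1, the first-moment bound is inconclusive at n = 410; it does NOT by itself certify R_4(8) > 410.

E[X] = 18488798173326195/18014398509481984 ≈ 1.02633; E[X] ≥ 1; first-moment method inconclusive here.


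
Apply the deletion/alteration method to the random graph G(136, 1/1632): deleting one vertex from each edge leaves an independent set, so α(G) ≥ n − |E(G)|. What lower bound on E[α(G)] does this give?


E[|E(G)|] = C(136, 2)·p = 9180 · (1/1632) = 45/8.
E[α(G)] ≥ n − E[|E(G)|] = 136 − 45/8 = 1043/8.
Numerically: ≈ 130.37500.
(This is only a lower bound; the true E[α(G)] may be larger.)

E[α(G)] ≥ 1043/8 ≈ 130.37500.


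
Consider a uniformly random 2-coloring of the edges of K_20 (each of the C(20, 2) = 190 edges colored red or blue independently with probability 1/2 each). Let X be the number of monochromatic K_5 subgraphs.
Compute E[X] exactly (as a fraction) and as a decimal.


Let X = Σ_S X_S over the C(20, 5) = 15504 subsets S of size 5, where X_S = 1 if the K_5 on S is monochromatic.
For a fixed S, the K_5 on S has C(5, 2) = 10 edges. P[all 10 edges red] = (1/2)^10, and likewise for blue, so P[monochromatic] = 2·(1/2)^10 = 2^{1 − 10} = 1/512.
Summing: E[X] = C(20, 5) · 2^{1 − 10} = 15504 · 1/512 = 969/32.
Numerically: E[X] ≈ 30.28125.

E[X] = C(20,5)·2^(1−C(5,2)) = 969/32 ≈ 30.28125.


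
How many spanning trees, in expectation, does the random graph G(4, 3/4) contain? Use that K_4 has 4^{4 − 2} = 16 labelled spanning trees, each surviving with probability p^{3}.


K_4 has 4^{4 − 2} = 16 labelled spanning trees.
For each such spanning tree H, let X_H = 1 if all 3 edges of H are present in G. Then P[X_H = 1] = p^{3} = (3/4)^{3} = 27/64.
Summing the indicators: E[X] = Σ_H E[X_H] = 16 · p^{3} = 16 · 27/64 = 27/4.
Numerically: E[X] ≈ 6.75.

E[X] = 16 · (3/4)^{3} = 27/4 ≈ 6.75.


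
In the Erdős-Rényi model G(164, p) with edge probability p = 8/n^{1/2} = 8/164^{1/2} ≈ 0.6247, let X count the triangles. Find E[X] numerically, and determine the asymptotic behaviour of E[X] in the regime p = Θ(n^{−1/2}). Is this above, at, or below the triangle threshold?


Number of potential triangles: C(164, 3) = 721764.
Each occurs with probability p³ ≈ (0.6247)³ ≈ 2.4378343e-01.
By linearity: E[X] = C(164, 3)·p³ ≈ 721764 · 2.4378343e-01 ≈ 175954.10587.
Since α = 1/2 < 1, p = c/n^{1/2} ≫ 1/n is above the triangle threshold p ~ 1/n. Asymptotically E[X] ~ (c³/6)·n^{3(1−α)} = (8³/6)·n^{1.5} → ∞; triangles are abundant w.h.p.

E[X] ≈ 175954.10587; in regime p = Θ(1/n^{1/2}) E[X] diverges (above the triangle threshold p ~ 1/n).


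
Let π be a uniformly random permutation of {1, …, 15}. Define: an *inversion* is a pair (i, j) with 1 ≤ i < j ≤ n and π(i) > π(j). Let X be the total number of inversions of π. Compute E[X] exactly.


Write X = Σ X_I over the C(15, 2) = 105 pairs i < j, with X_I the indicator of one inversion.
There are 105 indicators.
For each fixed pair i < j, the values π(i) and π(j) are two distinct elements of {1, …, 15} in uniformly random order; by symmetry P[π(i) > π(j)] = 1/2.
By linearity: E[X] = 105 · (1/2) = C(15, 2) · (1/2) = 105/2 = 105/2 ≈ 52.50000.

E[X] = 105/2 = 52.50000.


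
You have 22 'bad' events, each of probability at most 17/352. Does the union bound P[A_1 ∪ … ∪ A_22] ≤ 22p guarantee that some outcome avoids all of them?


Union bound: P[∪_{i=1}^{22} A_i] ≤ Σ_i P[A_i] ≤ 22·p = 22·(17/352) = 17/16.
Numerically: 17/16 ≈ 1.0625.
Is 17/16 < 1? NO.
Since the bound 17/16 is ≥ 1, the union bound is uninformative here; it does NOT by itself certify existence.

22·p = 17/16 ≈ 1.0625; existence NOT certified by the union bound.


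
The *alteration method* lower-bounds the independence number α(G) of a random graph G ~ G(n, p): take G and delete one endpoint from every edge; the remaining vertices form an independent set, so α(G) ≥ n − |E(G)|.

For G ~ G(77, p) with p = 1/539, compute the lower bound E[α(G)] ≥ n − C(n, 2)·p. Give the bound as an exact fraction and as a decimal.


E[|E(G)|] = C(77, 2)·p = 2926 · (1/539) = 38/7.
E[α(G)] ≥ n − E[|E(G)|] = 77 − 38/7 = 501/7.
Numerically: ≈ 71.571429.
(This is only a lower bound; the true E[α(G)] may be larger.)

E[α(G)] ≥ 501/7 ≈ 71.571429.


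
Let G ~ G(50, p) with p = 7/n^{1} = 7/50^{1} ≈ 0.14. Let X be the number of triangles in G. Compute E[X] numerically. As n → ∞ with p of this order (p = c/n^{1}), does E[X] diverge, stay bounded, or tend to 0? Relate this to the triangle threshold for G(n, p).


Number of potential triangles: C(50, 3) = 19600.
Each occurs with probability p³ ≈ (0.14)³ ≈ 2.74400e-03.
By linearity: E[X] = C(50, 3)·p³ ≈ 19600 · 2.74400e-03 ≈ 53.782.
Here α = 1, so p = 7/n is exactly at the triangle threshold p ~ 1/n. Asymptotically E[X] → c³/6 = 7³/6 = 343/6 ≈ 57.167, a bounded constant. In this regime the triangle count is asymptotically Poisson(c³/6).

E[X] ≈ 53.782; in regime p = Θ(1/n^{1}) E[X] stays bounded (at the triangle threshold p ~ 1/n).


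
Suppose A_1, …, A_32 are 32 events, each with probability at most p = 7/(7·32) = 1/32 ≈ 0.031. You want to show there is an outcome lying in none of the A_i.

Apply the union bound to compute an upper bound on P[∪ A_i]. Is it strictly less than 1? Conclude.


Union bound: P[∪_{i=1}^{32} A_i] ≤ Σ_i P[A_i] ≤ 32·p = 32·(1/32) = 1.
Numerically: 1 ≈ 1.000.
Is 1 < 1? NO.
Since the bound 1 is ≥ 1, the union bound is uninformative here; it does NOT by itself certify existence.

32·p = 1 ≈ 1.000; existence NOT certified by the union bound.


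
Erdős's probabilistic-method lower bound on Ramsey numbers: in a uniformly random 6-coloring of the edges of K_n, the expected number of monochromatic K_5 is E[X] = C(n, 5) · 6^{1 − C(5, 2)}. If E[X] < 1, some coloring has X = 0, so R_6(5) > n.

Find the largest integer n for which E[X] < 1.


We need C(n, 5) · 6^{1 − 10} < 1, i.e. C(n, 5) < 6^{10 − 1} = 10077696.
Check values of n near the boundary:
  n = 66: C(66, 5) = 8936928; 8936928 < 10077696? YES
  n = 67: C(67, 5) = 9657648; 9657648 < 10077696? YES
  n = 68: C(68, 5) = 10424128; 10424128 < 10077696? NO
The largest n with C(n, 5) < 10077696 is n = 67 (where E[X] = 67067/69984 ≈ 0.9583190). Hence R_6(5) > 67, i.e. R_6(5) ≥ 68.

Largest n = 67; hence R_6(5) > 67.


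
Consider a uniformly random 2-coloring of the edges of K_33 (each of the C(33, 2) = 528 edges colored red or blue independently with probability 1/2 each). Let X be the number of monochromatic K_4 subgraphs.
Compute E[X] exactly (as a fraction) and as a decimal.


Let X = Σ_S X_S over the C(33, 4) = 40920 subsets S of size 4, where X_S = 1 if the K_4 on S is monochromatic.
For a fixed S, the K_4 on S has C(4, 2) = 6 edges. P[all 6 edges red] = (1/2)^6, and likewise for blue, so P[monochromatic] = 2·(1/2)^6 = 2^{1 − 6} = 1/32.
Summing: E[X] = C(33, 4) · 2^{1 − 6} = 40920 · 1/32 = 5115/4.
Numerically: E[X] ≈ 1278.750.

E[X] = C(33,4)·2^(1−C(4,2)) = 5115/4 ≈ 1278.750.
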